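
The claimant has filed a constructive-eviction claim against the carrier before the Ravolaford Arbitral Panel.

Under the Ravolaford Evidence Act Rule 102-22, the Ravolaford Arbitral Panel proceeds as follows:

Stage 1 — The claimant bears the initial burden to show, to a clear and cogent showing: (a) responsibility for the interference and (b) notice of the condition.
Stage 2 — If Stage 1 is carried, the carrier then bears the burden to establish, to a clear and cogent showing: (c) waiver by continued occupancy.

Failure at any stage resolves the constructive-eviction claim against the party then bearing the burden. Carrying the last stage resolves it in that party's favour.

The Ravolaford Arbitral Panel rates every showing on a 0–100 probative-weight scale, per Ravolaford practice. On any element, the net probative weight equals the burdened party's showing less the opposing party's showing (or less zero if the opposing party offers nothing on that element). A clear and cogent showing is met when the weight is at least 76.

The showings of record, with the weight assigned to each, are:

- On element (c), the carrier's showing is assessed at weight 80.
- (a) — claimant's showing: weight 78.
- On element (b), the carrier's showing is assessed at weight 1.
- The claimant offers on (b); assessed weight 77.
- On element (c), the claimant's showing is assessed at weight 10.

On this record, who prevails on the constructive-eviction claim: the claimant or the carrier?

claimant

At Stage 1 the claimant must meet a clear and cogent showing (weight is at least 76): on (a) the weight is 78, ≥ 76, so (a) meets the standard; on (b) the weight is 77 less the opposing 1 gives net 76, ≥ 76, so (b) meets the standard.
  Stage 1 is satisfied; the onus moves to the carrier.
At Stage 2 the carrier must meet a clear and cogent showing (weight is at least 76): on (c) the weight is 80 less the opposing 10 gives net 70, which does not reach 76, so (c) does not meet the standard.
  The carrier does not carry Stage 2.
The claimant prevails.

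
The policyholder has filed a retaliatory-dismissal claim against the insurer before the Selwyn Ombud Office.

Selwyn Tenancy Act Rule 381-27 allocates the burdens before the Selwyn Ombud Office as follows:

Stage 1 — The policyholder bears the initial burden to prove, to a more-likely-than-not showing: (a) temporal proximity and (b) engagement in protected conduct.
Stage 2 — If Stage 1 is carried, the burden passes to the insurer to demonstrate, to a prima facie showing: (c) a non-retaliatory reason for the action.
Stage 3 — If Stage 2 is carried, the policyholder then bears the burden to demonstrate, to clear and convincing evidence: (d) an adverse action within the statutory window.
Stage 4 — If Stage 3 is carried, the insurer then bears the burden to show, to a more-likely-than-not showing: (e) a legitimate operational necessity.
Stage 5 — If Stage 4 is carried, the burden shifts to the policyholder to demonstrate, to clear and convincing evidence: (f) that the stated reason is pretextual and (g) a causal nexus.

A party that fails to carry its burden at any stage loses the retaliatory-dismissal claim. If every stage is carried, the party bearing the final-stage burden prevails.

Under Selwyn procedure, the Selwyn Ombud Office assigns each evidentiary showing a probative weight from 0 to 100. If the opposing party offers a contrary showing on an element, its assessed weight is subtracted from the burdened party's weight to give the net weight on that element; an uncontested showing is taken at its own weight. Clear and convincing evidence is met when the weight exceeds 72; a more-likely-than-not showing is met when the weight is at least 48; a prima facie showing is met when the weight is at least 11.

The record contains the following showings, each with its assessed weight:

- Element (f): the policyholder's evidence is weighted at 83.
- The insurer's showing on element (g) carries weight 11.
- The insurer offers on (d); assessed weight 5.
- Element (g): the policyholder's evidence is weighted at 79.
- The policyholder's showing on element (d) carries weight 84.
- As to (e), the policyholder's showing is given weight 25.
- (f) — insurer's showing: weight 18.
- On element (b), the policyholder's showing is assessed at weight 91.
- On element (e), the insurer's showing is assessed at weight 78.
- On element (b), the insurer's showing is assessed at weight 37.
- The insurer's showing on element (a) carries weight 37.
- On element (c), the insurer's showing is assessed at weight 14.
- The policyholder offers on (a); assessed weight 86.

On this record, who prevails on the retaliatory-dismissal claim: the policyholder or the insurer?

At Stage 1 the policyholder must meet a more-likely-than-not showing (weight is at least 48): on (a) the weight is 86 less the opposing 37 gives net 49, ≥ 48, so (a) meets the standard; on (b) the weight is 91 less the opposing 37 gives net 54, ≥ 48, so (b) meets the standard.
  Stage 1 carried; the burden shifts to the insurer.
At Stage 2 the insurer must meet a prima facie showing (weight is at least 11): on (c) the weight is 14, which does reach 11, so (c) meets the standard.
  All elements met. The burden passes to the policyholder.
At Stage 3 the policyholder must meet clear and convincing evidence (weight exceeds 72): on (d) the weight is 84 less the opposing 5 gives net 79, which does exceed 72, so (d) meets the standard.
  The policyholder carries Stage 3; the insurer now bears the burden.
At Stage 4 the insurer must meet a more-likely-than-not showing (weight is at least 48): on (e) the weight is 78 less the opposing 25 gives net 53, ≥ 48, so (e) meets the standard.
  All elements met. The burden passes to the policyholder.
At Stage 5 the policyholder must meet clear and convincing evidence (weight exceeds 72): on (f) the weight is 83 less the opposing 18 gives net 65, which does not exceed 72, so (f) does not meet the standard; on (g) the weight is 79 less the opposing 11 gives net 68, which does not exceed 72, so (g) does not meet the standard.
  The policyholder does not carry Stage 5.
So the insurer prevails.

insurer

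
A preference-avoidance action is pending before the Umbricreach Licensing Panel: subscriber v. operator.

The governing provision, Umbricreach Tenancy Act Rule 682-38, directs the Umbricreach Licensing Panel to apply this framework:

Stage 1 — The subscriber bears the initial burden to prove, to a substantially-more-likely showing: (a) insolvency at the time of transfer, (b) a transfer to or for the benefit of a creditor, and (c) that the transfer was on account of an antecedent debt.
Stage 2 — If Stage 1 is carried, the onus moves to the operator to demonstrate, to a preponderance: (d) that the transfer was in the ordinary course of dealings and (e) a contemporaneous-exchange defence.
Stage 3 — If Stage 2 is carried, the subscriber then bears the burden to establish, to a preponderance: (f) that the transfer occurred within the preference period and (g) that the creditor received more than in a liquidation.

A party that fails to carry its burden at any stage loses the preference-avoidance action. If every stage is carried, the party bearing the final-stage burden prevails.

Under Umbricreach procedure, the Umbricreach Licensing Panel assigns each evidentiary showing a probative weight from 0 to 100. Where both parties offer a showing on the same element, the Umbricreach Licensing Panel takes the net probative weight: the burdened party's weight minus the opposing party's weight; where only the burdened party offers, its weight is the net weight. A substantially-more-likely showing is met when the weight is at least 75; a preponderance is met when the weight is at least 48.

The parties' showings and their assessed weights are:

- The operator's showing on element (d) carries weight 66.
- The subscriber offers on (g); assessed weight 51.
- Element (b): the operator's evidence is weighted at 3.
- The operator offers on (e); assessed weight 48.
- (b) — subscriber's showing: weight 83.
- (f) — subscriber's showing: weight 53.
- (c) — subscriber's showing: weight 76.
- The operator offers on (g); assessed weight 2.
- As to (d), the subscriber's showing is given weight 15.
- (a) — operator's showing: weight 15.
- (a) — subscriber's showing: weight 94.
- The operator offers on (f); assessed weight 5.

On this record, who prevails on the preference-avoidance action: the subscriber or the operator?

Stage 1 (subscriber, a substantially-more-likely showing, weight is at least 75): (a) net 94−15=79 ≥ 75 — meets; (b) net 83−3=80 ≥ 75 — meets; (c) 76 ≥ 75 — meets.
  The subscriber carries Stage 1; the operator now bears the burden.
Stage 2 (operator, a preponderance, weight is at least 48): (d) net 66−15=51 ≥ 48 — meets; (e) 48 ≥ 48 — meets.
  All elements met. The burden passes to the subscriber.
Stage 3 (subscriber, a preponderance, weight is at least 48): (f) net 53−5=48 ≥ 48 — meets; (g) net 51−2=49 ≥ 48 — meets.
  The subscriber carries the last stage.
With every stage satisfied, the subscriber prevails.

subscriber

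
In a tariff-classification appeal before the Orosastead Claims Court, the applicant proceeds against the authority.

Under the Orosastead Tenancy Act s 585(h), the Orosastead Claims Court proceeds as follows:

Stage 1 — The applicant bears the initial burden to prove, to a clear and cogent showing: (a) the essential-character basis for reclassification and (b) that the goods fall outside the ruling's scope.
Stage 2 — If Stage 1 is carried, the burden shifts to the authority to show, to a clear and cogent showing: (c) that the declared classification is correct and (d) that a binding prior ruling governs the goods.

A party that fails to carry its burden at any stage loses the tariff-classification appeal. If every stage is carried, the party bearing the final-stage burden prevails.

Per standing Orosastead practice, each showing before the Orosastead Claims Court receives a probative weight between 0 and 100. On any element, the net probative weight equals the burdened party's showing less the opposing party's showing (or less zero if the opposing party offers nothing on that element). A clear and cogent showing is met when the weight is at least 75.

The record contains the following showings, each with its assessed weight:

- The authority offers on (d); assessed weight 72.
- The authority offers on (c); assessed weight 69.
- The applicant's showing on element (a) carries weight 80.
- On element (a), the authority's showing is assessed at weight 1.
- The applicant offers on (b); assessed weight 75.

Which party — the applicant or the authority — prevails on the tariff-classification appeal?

At Stage 1 the applicant must meet a clear and cogent showing (weight is at least 75): on (a) the weight is 80 less the opposing 1 gives net 79, ≥ 75, so (a) meets the standard; on (b) the weight is 75, which does reach 75, so (b) meets the standard.
  Stage 1 is satisfied; the onus moves to the authority.
At Stage 2 the authority must meet a clear and cogent showing (weight is at least 75): on (c) the weight is 69, < 75, so (c) does not meet the standard; on (d) the weight is 72, which does not reach 75, so (d) does not meet the standard.
  The authority does not carry Stage 2.
So the applicant prevails.

applicant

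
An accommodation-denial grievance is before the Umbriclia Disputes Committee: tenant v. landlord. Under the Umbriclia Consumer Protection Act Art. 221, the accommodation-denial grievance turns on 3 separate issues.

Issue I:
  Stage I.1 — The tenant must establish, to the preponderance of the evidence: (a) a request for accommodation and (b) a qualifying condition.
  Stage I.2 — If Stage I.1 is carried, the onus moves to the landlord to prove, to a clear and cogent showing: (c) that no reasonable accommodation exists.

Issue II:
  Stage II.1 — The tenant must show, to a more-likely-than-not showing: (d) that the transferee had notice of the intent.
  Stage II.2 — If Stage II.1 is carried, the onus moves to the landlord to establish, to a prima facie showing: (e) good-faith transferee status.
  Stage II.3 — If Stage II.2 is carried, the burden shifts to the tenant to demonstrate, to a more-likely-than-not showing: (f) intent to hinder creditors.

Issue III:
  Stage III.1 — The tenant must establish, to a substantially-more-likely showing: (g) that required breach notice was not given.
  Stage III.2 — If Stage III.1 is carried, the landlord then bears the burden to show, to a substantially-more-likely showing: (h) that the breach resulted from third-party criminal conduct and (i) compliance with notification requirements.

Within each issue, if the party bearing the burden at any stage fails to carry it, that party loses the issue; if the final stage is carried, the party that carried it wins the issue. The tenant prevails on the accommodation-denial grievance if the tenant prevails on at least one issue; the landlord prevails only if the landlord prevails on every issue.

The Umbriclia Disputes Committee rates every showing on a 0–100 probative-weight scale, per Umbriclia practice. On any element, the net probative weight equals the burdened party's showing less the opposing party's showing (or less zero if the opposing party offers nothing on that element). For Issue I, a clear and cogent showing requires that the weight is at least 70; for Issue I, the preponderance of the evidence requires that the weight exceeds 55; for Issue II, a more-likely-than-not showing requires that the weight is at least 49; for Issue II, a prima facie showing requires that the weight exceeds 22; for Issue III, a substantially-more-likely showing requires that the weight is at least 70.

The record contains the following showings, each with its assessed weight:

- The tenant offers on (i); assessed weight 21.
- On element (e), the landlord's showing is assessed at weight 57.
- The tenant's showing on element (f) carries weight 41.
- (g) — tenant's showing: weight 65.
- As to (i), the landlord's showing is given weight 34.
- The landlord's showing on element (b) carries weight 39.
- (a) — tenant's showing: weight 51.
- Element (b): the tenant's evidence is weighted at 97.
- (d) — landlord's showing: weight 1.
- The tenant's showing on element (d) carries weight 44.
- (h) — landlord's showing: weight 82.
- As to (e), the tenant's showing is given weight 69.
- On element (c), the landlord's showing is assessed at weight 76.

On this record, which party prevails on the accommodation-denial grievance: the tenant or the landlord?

landlord

— Issue I —
Stage I.1 (tenant, the preponderance of the evidence, weight exceeds 55): (a) 51 ≤ 55 — fails; (b) net 97−39=58 > 55 — meets.
  Not every element is met, so the tenant fails to carry Stage I.1.
The analysis ends at Stage I.1; the landlord prevails on this issue.
— Issue II —
Stage II.1 (tenant, a more-likely-than-not showing, weight is at least 49): (d) net 44−1=43 < 49 — fails.
  Stage II.1 not carried; the tenant fails its burden.
The landlord prevails on this issue.
— Issue III —
Stage III.1 (tenant, a substantially-more-likely showing, weight is at least 70): (g) 65 < 70 — fails.
  The tenant does not carry Stage III.1.
The analysis ends at Stage III.1; the landlord prevails on this issue.
Per-issue: Issue I → landlord; Issue II → landlord; Issue III → landlord. The tenant must prevail on at least one issue; overall, the landlord prevails.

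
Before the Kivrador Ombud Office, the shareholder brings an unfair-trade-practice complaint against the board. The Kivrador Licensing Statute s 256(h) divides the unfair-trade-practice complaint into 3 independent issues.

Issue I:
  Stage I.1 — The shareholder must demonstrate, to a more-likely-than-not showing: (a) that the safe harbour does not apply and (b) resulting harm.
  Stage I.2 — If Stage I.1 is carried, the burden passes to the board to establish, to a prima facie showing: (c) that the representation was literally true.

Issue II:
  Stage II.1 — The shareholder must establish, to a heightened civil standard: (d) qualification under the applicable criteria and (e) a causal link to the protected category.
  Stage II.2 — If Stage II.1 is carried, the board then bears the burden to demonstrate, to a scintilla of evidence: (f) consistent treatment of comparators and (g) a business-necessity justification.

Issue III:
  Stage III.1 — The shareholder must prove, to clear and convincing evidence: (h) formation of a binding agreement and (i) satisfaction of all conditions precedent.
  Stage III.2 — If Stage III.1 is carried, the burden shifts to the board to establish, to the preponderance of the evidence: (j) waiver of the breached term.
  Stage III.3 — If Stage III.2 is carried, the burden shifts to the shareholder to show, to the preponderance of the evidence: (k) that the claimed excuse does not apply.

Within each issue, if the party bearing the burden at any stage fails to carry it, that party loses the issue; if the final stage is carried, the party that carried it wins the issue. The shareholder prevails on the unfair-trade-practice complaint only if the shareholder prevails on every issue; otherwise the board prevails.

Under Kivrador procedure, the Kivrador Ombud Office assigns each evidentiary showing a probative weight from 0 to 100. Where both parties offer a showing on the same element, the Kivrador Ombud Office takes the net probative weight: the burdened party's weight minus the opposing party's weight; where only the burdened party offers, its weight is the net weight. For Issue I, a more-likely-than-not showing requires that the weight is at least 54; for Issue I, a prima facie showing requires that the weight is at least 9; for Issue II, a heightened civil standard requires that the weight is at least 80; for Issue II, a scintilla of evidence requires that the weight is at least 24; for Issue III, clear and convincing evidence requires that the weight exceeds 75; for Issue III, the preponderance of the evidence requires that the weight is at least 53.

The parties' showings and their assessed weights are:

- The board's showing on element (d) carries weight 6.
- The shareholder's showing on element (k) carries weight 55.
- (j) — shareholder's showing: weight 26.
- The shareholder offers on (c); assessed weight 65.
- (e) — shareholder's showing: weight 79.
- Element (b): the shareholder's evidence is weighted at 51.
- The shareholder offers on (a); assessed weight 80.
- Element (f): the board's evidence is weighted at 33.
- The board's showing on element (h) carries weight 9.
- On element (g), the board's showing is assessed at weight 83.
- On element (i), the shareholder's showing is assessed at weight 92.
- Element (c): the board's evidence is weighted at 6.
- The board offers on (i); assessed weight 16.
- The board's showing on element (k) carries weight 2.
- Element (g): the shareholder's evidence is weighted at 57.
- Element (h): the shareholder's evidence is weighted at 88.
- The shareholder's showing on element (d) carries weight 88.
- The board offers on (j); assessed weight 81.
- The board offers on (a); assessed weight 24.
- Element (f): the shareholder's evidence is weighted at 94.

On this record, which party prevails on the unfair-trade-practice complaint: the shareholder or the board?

board

— Issue I —
Stage I.1 — burden on shareholder; standard: a more-likely-than-not showing (weight is at least 54).
    (a): 80 − 24 = 56 ≥ 54 [met]
    (b): 51 < 54 [not met]
  Not every element is met, so the shareholder fails to carry Stage I.1.
The analysis ends at Stage I.1; the board prevails on this issue.
— Issue II —
Stage II.1 — burden on shareholder; standard: a heightened civil standard (weight is at least 80).
    (d): 88 − 6 = 82 ≥ 80 [met]
    (e): 79 < 80 [not met]
  Not every element is met, so the shareholder fails to carry Stage II.1.
The analysis ends at Stage II.1; the board prevails on this issue.
— Issue III —
Stage III.1 — burden on shareholder; standard: clear and convincing evidence (weight exceeds 75).
    (h): 88 − 9 = 79 > 75 [met]
    (i): 92 − 16 = 76 > 75 [met]
  All elements met. The burden passes to the board.
Stage III.2 — burden on board; standard: the preponderance of the evidence (weight is at least 53).
    (j): 81 − 26 = 55 ≥ 53 [met]
  Stage III.2 carried; the burden shifts to the shareholder.
Stage III.3 — burden on shareholder; standard: the preponderance of the evidence (weight is at least 53).
    (k): 55 − 2 = 53 ≥ 53 [met]
  Stage III.3 carried; the final stage is satisfied.
With every stage satisfied, the shareholder prevails on this issue.
Per-issue: Issue I → board; Issue II → board; Issue III → shareholder. The shareholder must prevail on every issue; overall, the board prevails.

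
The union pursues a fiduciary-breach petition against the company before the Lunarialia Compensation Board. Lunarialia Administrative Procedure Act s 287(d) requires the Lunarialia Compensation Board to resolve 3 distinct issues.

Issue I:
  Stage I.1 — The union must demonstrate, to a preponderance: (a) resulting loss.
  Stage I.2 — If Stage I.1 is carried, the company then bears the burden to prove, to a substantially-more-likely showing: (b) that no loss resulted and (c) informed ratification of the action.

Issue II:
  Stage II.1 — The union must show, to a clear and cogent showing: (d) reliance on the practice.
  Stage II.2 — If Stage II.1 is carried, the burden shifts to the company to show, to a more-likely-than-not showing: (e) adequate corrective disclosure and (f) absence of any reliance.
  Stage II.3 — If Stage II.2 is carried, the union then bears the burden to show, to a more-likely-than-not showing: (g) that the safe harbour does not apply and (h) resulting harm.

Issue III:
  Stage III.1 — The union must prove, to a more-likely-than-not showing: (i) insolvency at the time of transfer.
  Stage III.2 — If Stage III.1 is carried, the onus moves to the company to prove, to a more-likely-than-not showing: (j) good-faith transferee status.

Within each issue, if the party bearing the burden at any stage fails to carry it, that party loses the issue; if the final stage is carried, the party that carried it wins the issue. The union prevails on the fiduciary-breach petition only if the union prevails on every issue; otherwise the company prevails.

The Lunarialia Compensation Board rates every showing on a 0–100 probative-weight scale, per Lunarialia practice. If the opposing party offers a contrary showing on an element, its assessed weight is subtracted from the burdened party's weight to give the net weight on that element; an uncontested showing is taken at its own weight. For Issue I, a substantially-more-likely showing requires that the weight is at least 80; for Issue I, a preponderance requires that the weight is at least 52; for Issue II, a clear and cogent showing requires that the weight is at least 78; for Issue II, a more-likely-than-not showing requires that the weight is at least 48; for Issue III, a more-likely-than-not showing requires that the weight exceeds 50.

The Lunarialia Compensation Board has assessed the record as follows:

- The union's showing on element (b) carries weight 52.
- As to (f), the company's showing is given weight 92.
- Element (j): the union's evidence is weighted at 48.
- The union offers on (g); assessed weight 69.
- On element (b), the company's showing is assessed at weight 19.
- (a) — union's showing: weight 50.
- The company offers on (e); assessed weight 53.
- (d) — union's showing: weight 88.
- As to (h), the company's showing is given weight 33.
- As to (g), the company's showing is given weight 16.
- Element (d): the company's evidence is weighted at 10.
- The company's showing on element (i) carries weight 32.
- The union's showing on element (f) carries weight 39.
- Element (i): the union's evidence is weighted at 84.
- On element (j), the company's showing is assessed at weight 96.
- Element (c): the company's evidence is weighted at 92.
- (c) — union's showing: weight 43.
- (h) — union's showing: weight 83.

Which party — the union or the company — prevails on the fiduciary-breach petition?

company

— Issue I —
At Stage I.1 the union must meet a preponderance (weight is at least 52): on (a) the weight is 50, < 52, so (a) does not meet the standard.
  Not every element is met, so the union fails to carry Stage I.1.
The company prevails on this issue.
— Issue II —
Stage II.1 — burden on union; standard: a clear and cogent showing (weight is at least 78).
    (d): 88 − 10 = 78 ≥ 78 [met]
  Stage II.1 carried; the burden shifts to the company.
Stage II.2 — burden on company; standard: a more-likely-than-not showing (weight is at least 48).
    (e): 53 ≥ 48 [met]
    (f): 92 − 39 = 53 ≥ 48 [met]
  The company carries Stage II.2; the union now bears the burden.
Stage II.3 — burden on union; standard: a more-likely-than-not showing (weight is at least 48).
    (g): 69 − 16 = 53 ≥ 48 [met]
    (h): 83 − 33 = 50 ≥ 48 [met]
  Stage II.3 carried; the final stage is satisfied.
Every stage carried; the union prevails on this issue.
— Issue III —
Stage III.1 (union, a more-likely-than-not showing, weight exceeds 50): (i) net 84−32=52 > 50 — meets.
  All elements met. The burden passes to the company.
Stage III.2 (company, a more-likely-than-not showing, weight exceeds 50): (j) net 96−48=48 ≤ 50 — fails.
  The company does not carry Stage III.2.
So the union prevails on this issue.
Per-issue: Issue I → company; Issue II → union; Issue III → union. The union must prevail on every issue; overall, the company prevails.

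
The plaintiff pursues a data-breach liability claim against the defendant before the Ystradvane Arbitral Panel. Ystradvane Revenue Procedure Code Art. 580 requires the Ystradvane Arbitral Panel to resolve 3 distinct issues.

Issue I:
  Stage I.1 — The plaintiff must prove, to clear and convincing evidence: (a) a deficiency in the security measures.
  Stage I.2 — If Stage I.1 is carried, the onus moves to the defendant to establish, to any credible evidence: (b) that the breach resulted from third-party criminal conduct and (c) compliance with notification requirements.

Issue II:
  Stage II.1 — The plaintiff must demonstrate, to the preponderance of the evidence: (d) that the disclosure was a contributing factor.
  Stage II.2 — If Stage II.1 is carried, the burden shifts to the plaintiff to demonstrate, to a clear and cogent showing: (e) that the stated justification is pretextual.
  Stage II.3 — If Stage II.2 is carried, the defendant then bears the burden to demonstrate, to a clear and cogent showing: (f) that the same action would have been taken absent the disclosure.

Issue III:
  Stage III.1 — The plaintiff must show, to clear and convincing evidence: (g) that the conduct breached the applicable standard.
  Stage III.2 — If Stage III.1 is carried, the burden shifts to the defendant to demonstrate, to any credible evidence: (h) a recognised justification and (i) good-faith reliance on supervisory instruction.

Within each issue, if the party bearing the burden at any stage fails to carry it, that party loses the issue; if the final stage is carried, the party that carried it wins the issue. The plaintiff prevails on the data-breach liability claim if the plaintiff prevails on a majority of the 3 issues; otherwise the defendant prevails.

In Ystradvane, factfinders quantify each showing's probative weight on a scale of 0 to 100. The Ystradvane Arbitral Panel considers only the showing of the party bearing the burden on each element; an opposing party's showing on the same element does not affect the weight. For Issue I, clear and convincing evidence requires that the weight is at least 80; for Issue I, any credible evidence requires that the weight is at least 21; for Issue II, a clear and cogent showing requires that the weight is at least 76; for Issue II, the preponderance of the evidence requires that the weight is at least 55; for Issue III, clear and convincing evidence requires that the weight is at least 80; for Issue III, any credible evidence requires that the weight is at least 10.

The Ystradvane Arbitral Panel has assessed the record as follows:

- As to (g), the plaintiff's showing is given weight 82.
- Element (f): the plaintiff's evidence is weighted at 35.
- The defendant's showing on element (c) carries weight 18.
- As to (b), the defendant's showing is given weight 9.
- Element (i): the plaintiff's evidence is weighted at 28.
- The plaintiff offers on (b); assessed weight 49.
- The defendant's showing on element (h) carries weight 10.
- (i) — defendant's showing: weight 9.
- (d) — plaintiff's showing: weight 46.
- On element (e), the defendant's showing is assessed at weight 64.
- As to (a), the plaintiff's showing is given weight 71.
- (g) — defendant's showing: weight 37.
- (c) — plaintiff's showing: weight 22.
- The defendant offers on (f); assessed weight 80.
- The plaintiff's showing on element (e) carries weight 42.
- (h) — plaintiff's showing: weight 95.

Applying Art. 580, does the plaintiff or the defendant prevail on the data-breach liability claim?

— Issue I —
Stage I.1 — burden on plaintiff; standard: clear and convincing evidence (weight is at least 80).
    (a): 71 < 80 [not met]
  The plaintiff does not carry Stage I.1.
The analysis ends at Stage I.1; the defendant prevails on this issue.
— Issue II —
At Stage II.1 the plaintiff must meet the preponderance of the evidence (weight is at least 55): on (d) the weight is 46, < 55, so (d) does not meet the standard.
  The plaintiff does not carry Stage II.1.
The defendant prevails on this issue.
— Issue III —
Stage III.1 (plaintiff, clear and convincing evidence, weight is at least 80): (g) 82 (defendant's 37 disregarded) ≥ 80 — meets.
  Stage III.1 carried; the burden shifts to the defendant.
Stage III.2 (defendant, any credible evidence, weight is at least 10): (h) 10 (plaintiff's 95 disregarded) ≥ 10 — meets; (i) 9 (plaintiff's 28 disregarded) < 10 — fails.
  Stage III.2 not carried; the defendant fails its burden.
So the plaintiff prevails on this issue.
Per-issue: Issue I → defendant; Issue II → defendant; Issue III → plaintiff. The plaintiff must prevail on a majority of issues; overall, the defendant prevails.

defendant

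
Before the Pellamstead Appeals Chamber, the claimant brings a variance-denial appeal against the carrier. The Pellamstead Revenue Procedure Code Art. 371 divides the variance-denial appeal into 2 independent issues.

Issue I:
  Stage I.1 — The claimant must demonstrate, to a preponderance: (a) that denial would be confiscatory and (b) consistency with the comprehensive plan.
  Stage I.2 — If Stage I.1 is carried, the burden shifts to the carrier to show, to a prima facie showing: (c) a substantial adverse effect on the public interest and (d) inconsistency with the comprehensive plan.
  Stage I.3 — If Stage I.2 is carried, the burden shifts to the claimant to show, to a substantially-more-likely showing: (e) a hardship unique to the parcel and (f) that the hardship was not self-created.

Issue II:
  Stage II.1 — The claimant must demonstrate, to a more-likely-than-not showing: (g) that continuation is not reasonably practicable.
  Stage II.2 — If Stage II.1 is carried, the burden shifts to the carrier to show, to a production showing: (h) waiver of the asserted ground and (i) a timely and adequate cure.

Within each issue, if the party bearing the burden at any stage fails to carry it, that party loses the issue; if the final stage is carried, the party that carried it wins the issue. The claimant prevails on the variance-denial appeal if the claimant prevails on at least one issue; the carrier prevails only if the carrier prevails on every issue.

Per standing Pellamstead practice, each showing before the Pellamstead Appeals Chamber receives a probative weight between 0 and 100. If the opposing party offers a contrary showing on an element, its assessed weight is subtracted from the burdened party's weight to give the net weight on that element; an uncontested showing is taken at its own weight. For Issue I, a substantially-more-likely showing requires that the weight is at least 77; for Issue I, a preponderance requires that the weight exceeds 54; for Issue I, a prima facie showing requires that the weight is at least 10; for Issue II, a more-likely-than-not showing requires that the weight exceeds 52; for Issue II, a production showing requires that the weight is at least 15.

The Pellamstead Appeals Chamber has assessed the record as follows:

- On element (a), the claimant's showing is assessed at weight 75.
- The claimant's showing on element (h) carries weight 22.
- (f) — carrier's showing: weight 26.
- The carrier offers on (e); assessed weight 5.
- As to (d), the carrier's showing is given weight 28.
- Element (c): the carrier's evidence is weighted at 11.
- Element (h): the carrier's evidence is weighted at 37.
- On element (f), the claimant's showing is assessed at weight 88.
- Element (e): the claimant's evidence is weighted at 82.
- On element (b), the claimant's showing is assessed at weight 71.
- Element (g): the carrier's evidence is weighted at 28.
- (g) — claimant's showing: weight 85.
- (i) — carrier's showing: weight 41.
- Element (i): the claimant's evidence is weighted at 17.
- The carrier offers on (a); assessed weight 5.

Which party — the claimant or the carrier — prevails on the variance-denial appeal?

— Issue I —
At Stage I.1 the claimant must meet a preponderance (weight exceeds 54): on (a) the weight is 75 less the opposing 5 gives net 70, which does exceed 54, so (a) meets the standard; on (b) the weight is 71, > 54, so (b) meets the standard.
  All elements met. The burden passes to the carrier.
At Stage I.2 the carrier must meet a prima facie showing (weight is at least 10): on (c) the weight is 11, which does reach 10, so (c) meets the standard; on (d) the weight is 28, ≥ 10, so (d) meets the standard.
  Stage I.2 carried; the burden shifts to the claimant.
At Stage I.3 the claimant must meet a substantially-more-likely showing (weight is at least 77): on (e) the weight is 82 less the opposing 5 gives net 77, ≥ 77, so (e) meets the standard; on (f) the weight is 88 less the opposing 26 gives net 62, which does not reach 77, so (f) does not meet the standard.
  Stage I.3 not carried; the claimant fails its burden.
So the carrier prevails on this issue.
— Issue II —
Stage II.1 (claimant, a more-likely-than-not showing, weight exceeds 52): (g) net 85−28=57 > 52 — meets.
  Stage II.1 carried; the burden shifts to the carrier.
Stage II.2 (carrier, a production showing, weight is at least 15): (h) net 37−22=15 ≥ 15 — meets; (i) net 41−17=24 ≥ 15 — meets.
  Stage II.2 carried; the final stage is satisfied.
Every stage carried; the carrier prevails on this issue.
Per-issue: Issue I → carrier; Issue II → carrier. The claimant must prevail on at least one issue; overall, the carrier prevails.

carrier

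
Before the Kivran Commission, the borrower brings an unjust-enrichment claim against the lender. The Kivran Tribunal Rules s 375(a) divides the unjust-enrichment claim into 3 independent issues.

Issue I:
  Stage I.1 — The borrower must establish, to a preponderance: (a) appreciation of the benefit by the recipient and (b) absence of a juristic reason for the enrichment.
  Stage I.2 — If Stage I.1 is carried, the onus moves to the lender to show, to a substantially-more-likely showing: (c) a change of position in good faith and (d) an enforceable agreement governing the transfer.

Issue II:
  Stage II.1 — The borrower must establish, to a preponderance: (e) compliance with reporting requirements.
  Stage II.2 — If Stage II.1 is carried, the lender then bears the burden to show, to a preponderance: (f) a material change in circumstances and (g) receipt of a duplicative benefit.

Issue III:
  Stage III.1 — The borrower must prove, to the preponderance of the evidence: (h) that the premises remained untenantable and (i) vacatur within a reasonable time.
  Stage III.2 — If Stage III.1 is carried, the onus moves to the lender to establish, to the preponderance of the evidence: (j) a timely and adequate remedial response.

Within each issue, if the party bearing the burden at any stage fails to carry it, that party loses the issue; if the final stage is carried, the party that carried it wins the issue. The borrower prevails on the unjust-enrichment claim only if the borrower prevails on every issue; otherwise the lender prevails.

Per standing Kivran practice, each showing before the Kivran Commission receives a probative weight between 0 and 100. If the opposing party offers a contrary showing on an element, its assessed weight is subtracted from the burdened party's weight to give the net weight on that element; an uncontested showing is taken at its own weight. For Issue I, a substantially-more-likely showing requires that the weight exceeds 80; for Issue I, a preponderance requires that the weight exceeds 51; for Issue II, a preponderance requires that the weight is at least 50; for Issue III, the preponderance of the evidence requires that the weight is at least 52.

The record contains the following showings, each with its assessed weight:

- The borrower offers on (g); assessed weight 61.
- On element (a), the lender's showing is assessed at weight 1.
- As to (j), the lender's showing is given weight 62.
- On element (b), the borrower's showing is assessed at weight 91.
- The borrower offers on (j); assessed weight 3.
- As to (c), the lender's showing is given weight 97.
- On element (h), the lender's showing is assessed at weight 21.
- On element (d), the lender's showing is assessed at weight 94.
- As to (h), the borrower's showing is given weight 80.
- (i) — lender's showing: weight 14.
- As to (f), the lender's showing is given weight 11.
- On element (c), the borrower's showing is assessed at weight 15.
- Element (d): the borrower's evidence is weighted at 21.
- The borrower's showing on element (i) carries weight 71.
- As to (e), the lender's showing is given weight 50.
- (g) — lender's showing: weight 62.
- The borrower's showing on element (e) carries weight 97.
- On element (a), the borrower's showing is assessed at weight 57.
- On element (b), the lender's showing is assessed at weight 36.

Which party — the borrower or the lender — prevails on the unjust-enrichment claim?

lender

— Issue I —
Stage I.1 — burden on borrower; standard: a preponderance (weight exceeds 51).
    (a): 57 − 1 = 56 > 51 [met]
    (b): 91 − 36 = 55 > 51 [met]
  Stage I.1 carried; the burden shifts to the lender.
Stage I.2 — burden on lender; standard: a substantially-more-likely showing (weight exceeds 80).
    (c): 97 − 15 = 82 > 80 [met]
    (d): 94 − 21 = 73 ≤ 80 [not met]
  The lender does not carry Stage I.2.
The analysis ends at Stage I.2; the borrower prevails on this issue.
— Issue II —
Stage II.1 — burden on borrower; standard: a preponderance (weight is at least 50).
    (e): 97 − 50 = 47 < 50 [not met]
  Not every element is met, so the borrower fails to carry Stage II.1.
So the lender prevails on this issue.
— Issue III —
At Stage III.1 the borrower must meet the preponderance of the evidence (weight is at least 52): on (h) the weight is 80 less the opposing 21 gives net 59, which does reach 52, so (h) meets the standard; on (i) the weight is 71 less the opposing 14 gives net 57, which does reach 52, so (i) meets the standard.
  The borrower carries Stage III.1; the lender now bears the burden.
At Stage III.2 the lender must meet the preponderance of the evidence (weight is at least 52): on (j) the weight is 62 less the opposing 3 gives net 59, which does reach 52, so (j) meets the standard.
  All elements met at the final stage.
Every stage carried; the lender prevails on this issue.
Per-issue: Issue I → borrower; Issue II → lender; Issue III → lender. The borrower must prevail on every issue; overall, the lender prevails.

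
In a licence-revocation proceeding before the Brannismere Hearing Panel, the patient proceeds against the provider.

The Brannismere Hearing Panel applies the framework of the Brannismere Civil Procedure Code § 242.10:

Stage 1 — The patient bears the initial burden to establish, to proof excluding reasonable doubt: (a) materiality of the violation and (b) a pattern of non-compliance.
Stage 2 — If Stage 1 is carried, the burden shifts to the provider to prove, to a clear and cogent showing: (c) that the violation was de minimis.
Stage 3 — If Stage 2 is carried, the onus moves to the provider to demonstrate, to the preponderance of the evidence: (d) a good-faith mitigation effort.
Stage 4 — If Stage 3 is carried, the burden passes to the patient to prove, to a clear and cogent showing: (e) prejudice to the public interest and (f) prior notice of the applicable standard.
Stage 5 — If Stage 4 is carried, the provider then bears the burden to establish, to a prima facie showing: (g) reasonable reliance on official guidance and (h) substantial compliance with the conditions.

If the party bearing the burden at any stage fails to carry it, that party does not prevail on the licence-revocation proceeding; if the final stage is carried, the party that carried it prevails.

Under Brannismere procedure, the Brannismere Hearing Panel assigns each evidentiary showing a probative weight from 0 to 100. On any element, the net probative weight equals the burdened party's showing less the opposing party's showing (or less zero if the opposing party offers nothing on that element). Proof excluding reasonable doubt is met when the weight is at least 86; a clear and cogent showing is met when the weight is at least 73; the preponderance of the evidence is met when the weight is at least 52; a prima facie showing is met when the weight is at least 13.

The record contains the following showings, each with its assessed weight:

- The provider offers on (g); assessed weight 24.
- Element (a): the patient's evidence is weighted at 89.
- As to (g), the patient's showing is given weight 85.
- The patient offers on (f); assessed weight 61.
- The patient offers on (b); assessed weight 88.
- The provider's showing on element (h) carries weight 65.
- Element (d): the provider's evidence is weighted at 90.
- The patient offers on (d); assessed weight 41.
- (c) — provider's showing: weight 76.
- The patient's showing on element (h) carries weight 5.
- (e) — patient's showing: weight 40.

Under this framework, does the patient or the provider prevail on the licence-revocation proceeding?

Stage 1 — burden on patient; standard: proof excluding reasonable doubt (weight is at least 86).
    (a): 89 ≥ 86 [met]
    (b): 88 ≥ 86 [met]
  Stage 1 carried; the burden shifts to the provider.
Stage 2 — burden on provider; standard: a clear and cogent showing (weight is at least 73).
    (c): 76 ≥ 73 [met]
  Stage 2 carried; the burden remains with the provider.
Stage 3 — burden on provider; standard: the preponderance of the evidence (weight is at least 52).
    (d): 90 − 41 = 49 < 52 [not met]
  Not every element is met, so the provider fails to carry Stage 3.
So the patient prevails.

patient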